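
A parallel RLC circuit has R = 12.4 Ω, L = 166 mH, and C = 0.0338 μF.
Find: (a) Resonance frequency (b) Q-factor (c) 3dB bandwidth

Step 1 — Resonance: ω₀ = 1/√(LC) = 1/√(0.166·3.38e-08) = 1.335e+04 rad/s.
Step 2 — f₀ = ω₀/(2π) = 2125 Hz.
Step 3 — Parallel Q: Q = R/(ω₀L) = 12.4/(1.335e+04·0.166) = 0.005595.
Step 4 — Bandwidth: Δω = ω₀/Q = 2.386e+06 rad/s; BW = Δω/(2π) = 3.797e+05 Hz.

(a) f₀ = 2125 Hz  (b) Q = 0.005595  (c) BW = 3.797e+05 Hz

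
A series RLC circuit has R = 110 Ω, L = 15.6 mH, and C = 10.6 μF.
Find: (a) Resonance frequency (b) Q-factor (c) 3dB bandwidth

Step 1 — Resonance condition Im(Z)=0 gives ω₀ = 1/√(LC).
Step 2 — ω₀ = 1/√(0.0156·1.06e-05) = 2459 rad/s.
Step 3 — f₀ = ω₀/(2π) = 391.4 Hz.
Step 4 — Series Q: Q = ω₀L/R = 2459·0.0156/110 = 0.3488.
Step 5 — 3dB bandwidth: Δω = ω₀/Q = 7051 rad/s; BW = Δω/(2π) = 1122 Hz.

(a) f₀ = 391.4 Hz  (b) Q = 0.3488  (c) BW = 1122 Hz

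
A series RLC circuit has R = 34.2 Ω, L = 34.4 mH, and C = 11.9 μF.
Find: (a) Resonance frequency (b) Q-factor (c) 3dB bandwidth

Step 1 — Resonance: ω₀ = 1/√(LC) = 1/√(0.0344·1.19e-05) = 1563 rad/s.
Step 2 — f₀ = ω₀/(2π) = 248.8 Hz.
Step 3 — Series Q: Q = ω₀L/R = 1563·0.0344/34.2 = 1.572.
Step 4 — Bandwidth: Δω = ω₀/Q = 994.2 rad/s; BW = Δω/(2π) = 158.2 Hz.

(a) f₀ = 248.8 Hz  (b) Q = 1.572  (c) BW = 158.2 Hz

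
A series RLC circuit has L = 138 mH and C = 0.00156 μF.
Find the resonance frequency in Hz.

Step 1 — Resonance condition Im(Z)=0 gives ω₀ = 1/√(LC).
Step 2 — ω₀ = 1/√(0.138·1.56e-09) = 6.816e+04 rad/s.
Step 3 — f₀ = ω₀/(2π) = 1.085e+04 Hz.

f₀ = 1.085e+04 Hz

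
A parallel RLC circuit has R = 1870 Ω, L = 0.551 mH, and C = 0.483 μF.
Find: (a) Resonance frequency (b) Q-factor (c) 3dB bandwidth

Step 1 — Resonance: ω₀ = 1/√(LC) = 1/√(0.000551·4.83e-07) = 6.13e+04 rad/s.
Step 2 — f₀ = ω₀/(2π) = 9756 Hz.
Step 3 — Parallel Q: Q = R/(ω₀L) = 1870/(6.13e+04·0.000551) = 55.37.
Step 4 — Bandwidth: Δω = ω₀/Q = 1107 rad/s; BW = Δω/(2π) = 176.2 Hz.

(a) f₀ = 9756 Hz  (b) Q = 55.37  (c) BW = 176.2 Hz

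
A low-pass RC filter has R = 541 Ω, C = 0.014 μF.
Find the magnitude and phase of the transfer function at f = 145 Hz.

Step 1 — Angular frequency: ω = 2π·145 = 911.1 rad/s.
Step 2 — Transfer function: H(jω) = 1/(1 + jωRC).
Step 3 — Denominator: 1 + jωRC = 1 + j·911.1·541·1.4e-08 = 1 + j0.0069.
Step 4 — H = 1 - j0.0069.
Step 5 — Magnitude: |H| = 1 (-0.0 dB); phase: φ = -0.4°.

|H| = 1 (-0.0 dB), φ = -0.4°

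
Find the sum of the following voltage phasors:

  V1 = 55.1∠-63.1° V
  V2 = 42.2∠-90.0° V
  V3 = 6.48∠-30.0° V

Step 1 — Convert each phasor to rectangular form:
  V1 = 55.1·(cos(-63.1°) + j·sin(-63.1°)) = 24.93 - j49.14 V
  V2 = 42.2·(cos(-90.0°) + j·sin(-90.0°)) = 0 - j42.2 V
  V3 = 6.48·(cos(-30.0°) + j·sin(-30.0°)) = 5.612 - j3.24 V
Step 2 — Sum components: V_total = 30.54 - j94.58 V.
Step 3 — Convert to polar: |V_total| = 99.39 V, ∠V_total = -72.1°.

V_total = 99.39∠-72.1° V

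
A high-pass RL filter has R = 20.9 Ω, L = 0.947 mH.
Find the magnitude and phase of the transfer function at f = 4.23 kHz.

Step 1 — Angular frequency: ω = 2π·4230 = 2.658e+04 rad/s.
Step 2 — Transfer function: H(jω) = jωL/(R + jωL).
Step 3 — Numerator jωL = j·25.17; denominator R + jωL = 20.9 + j25.17.
Step 4 — H = 0.5919 + j0.4915.
Step 5 — Magnitude: |H| = 0.7693 (-2.3 dB); phase: φ = 39.7°.

|H| = 0.7693 (-2.3 dB), φ = 39.7°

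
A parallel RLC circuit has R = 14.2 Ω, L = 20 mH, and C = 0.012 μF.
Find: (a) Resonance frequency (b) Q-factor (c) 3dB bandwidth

Step 1 — Resonance: ω₀ = 1/√(LC) = 1/√(0.02·1.2e-08) = 6.455e+04 rad/s.
Step 2 — f₀ = ω₀/(2π) = 1.027e+04 Hz.
Step 3 — Parallel Q: Q = R/(ω₀L) = 14.2/(6.455e+04·0.02) = 0.011.
Step 4 — Bandwidth: Δω = ω₀/Q = 5.869e+06 rad/s; BW = Δω/(2π) = 9.34e+05 Hz.

(a) f₀ = 1.027e+04 Hz  (b) Q = 0.011  (c) BW = 9.34e+05 Hz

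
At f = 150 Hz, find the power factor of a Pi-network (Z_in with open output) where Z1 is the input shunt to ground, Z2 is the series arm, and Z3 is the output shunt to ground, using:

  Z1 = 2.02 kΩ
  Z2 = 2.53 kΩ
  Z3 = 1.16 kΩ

Step 1 — Angular frequency: ω = 2π·f = 2π·150 = 942.5 rad/s.
Step 2 — Component impedances:
  Z1: Z = R = 2020 Ω
  Z2: Z = R = 2530 Ω
  Z3: Z = R = 1160 Ω
Step 3 — With open output, the series arm Z2 and the output shunt Z3 appear in series to ground: Z2 + Z3 = 3690 Ω.
Step 4 — Parallel with input shunt Z1: Z_in = Z1 || (Z2 + Z3) = 1305 Ω = 1305∠0.0° Ω.
Step 5 — Power factor: PF = cos(φ) = Re(Z)/|Z| = 1305/1305 = 1.
Step 6 — Type: Im(Z) = 0 ⇒ unity (phase φ = 0.0°).

PF = 1 (unity, φ = 0.0°)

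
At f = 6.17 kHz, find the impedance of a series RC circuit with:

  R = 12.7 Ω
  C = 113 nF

Step 1 — Angular frequency: ω = 2π·f = 2π·6170 = 3.877e+04 rad/s.
Step 2 — Component impedances:
  R: Z = R = 12.7 Ω
  C: Z = 1/(jωC) = -j/(ω·C) = 0 - j228.3 Ω
Step 3 — Series combination: Z_total = R + C = 12.7 - j228.3 Ω = 228.6∠-86.8° Ω.

Z = 12.7 - j228.3 Ω = 228.6∠-86.8° Ω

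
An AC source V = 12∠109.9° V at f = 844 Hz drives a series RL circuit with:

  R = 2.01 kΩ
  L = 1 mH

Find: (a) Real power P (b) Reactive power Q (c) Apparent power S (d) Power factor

Step 1 — Angular frequency: ω = 2π·f = 2π·844 = 5303 rad/s.
Step 2 — Component impedances:
  R: Z = R = 2010 Ω
  L: Z = jωL = j·5303·0.001 = 0 + j5.303 Ω
Step 3 — Series combination: Z_total = R + L = 2010 + j5.303 Ω = 2010∠0.2° Ω.
Step 4 — Source phasor: V = 12∠109.9° V = -4.085 + j11.28 V.
Step 5 — Current: I = V / Z = -0.002017 + j0.005619 A = 0.00597∠109.7° A.
Step 6 — Complex power: S = V·I* = 0.07164 + j0.000189 VA.
Step 7 — Real power: P = Re(S) = 0.07164 W.
Step 8 — Reactive power: Q = Im(S) = 0.000189 VAR.
Step 9 — Apparent power: |S| = 0.07164 VA.
Step 10 — Power factor: PF = P/|S| = 1 (lagging).

(a) P = 0.07164 W  (b) Q = 0.000189 VAR  (c) S = 0.07164 VA  (d) PF = 1 (lagging)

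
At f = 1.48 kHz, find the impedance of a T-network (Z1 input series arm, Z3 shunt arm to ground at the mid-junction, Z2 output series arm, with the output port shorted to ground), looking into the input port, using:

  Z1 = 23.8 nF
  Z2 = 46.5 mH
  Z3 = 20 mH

Step 1 — Angular frequency: ω = 2π·f = 2π·1480 = 9299 rad/s.
Step 2 — Component impedances:
  Z1: Z = 1/(jωC) = -j/(ω·C) = 0 - j4518 Ω
  Z2: Z = jωL = j·9299·0.0465 = 0 + j432.4 Ω
  Z3: Z = jωL = j·9299·0.02 = 0 + j186 Ω
Step 3 — With the output port shorted to ground, the output series arm Z2 runs from the junction to ground; the shunt arm Z3 also runs from the junction to ground. They appear in parallel: Z3 || Z2 = 0 + j130 Ω.
Step 4 — Series with input arm Z1: Z_in = Z1 + (Z3 || Z2) = 0 - j4388 Ω = 4388∠-90.0° Ω.

Z = 0 - j4388 Ω = 4388∠-90.0° Ω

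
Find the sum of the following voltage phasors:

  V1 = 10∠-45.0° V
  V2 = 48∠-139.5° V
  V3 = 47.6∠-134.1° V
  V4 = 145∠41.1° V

Step 1 — Convert each phasor to rectangular form:
  V1 = 10·(cos(-45.0°) + j·sin(-45.0°)) = 7.071 - j7.071 V
  V2 = 48·(cos(-139.5°) + j·sin(-139.5°)) = -36.5 - j31.17 V
  V3 = 47.6·(cos(-134.1°) + j·sin(-134.1°)) = -33.13 - j34.18 V
  V4 = 145·(cos(41.1°) + j·sin(41.1°)) = 109.3 + j95.32 V
Step 2 — Sum components: V_total = 46.71 + j22.89 V.
Step 3 — Convert to polar: |V_total| = 52.02 V, ∠V_total = 26.1°.

V_total = 52.02∠26.1° V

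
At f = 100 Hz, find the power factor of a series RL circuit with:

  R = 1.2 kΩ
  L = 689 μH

Step 1 — Angular frequency: ω = 2π·f = 2π·100 = 628.3 rad/s.
Step 2 — Component impedances:
  R: Z = R = 1200 Ω
  L: Z = jωL = j·628.3·0.000689 = 0 + j0.4329 Ω
Step 3 — Series combination: Z_total = R + L = 1200 + j0.4329 Ω = 1200∠0.0° Ω.
Step 4 — Power factor: PF = cos(φ) = Re(Z)/|Z| = 1200/1200 = 1.
Step 5 — Type: Im(Z) = 0.4329 ⇒ lagging (phase φ = 0.0°).

PF = 1 (lagging, φ = 0.0°)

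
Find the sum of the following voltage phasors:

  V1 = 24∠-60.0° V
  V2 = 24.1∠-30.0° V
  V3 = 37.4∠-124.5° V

Step 1 — Convert each phasor to rectangular form:
  V1 = 24·(cos(-60.0°) + j·sin(-60.0°)) = 12 - j20.78 V
  V2 = 24.1·(cos(-30.0°) + j·sin(-30.0°)) = 20.87 - j12.05 V
  V3 = 37.4·(cos(-124.5°) + j·sin(-124.5°)) = -21.18 - j30.82 V
Step 2 — Sum components: V_total = 11.69 - j63.66 V.
Step 3 — Convert to polar: |V_total| = 64.72 V, ∠V_total = -79.6°.

V_total = 64.72∠-79.6° V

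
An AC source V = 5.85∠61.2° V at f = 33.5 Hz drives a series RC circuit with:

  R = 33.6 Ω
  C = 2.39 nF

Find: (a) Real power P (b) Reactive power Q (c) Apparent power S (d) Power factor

Step 1 — Angular frequency: ω = 2π·f = 2π·33.5 = 210.5 rad/s.
Step 2 — Component impedances:
  R: Z = R = 33.6 Ω
  C: Z = 1/(jωC) = -j/(ω·C) = 0 - j1.988e+06 Ω
Step 3 — Series combination: Z_total = R + C = 33.6 - j1.988e+06 Ω = 1.988e+06∠-90.0° Ω.
Step 4 — Source phasor: V = 5.85∠61.2° V = 2.818 + j5.126 V.
Step 5 — Current: I = V / Z = -2.579e-06 + j1.418e-06 A = 2.943e-06∠151.2° A.
Step 6 — Complex power: S = V·I* = 2.91e-10 - j1.722e-05 VA.
Step 7 — Real power: P = Re(S) = 2.91e-10 W.
Step 8 — Reactive power: Q = Im(S) = -1.722e-05 VAR.
Step 9 — Apparent power: |S| = 1.722e-05 VA.
Step 10 — Power factor: PF = P/|S| = 1.69e-05 (leading).

(a) P = 2.91e-10 W  (b) Q = -1.722e-05 VAR  (c) S = 1.722e-05 VA  (d) PF = 1.69e-05 (leading)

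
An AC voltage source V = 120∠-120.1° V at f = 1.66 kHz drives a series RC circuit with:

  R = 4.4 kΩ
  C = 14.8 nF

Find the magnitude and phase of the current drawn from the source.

Step 1 — Angular frequency: ω = 2π·f = 2π·1660 = 1.043e+04 rad/s.
Step 2 — Component impedances:
  R: Z = R = 4400 Ω
  C: Z = 1/(jωC) = -j/(ω·C) = 0 - j6478 Ω
Step 3 — Series combination: Z_total = R + C = 4400 - j6478 Ω = 7831∠-55.8° Ω.
Step 4 — Source phasor: V = 120∠-120.1° V = -60.18 - j103.8 V.
Step 5 — Ohm's law: I = V / Z_total = (-60.18 - j103.8) / (4400 - j6478) = 0.006649 - j0.01381 A.
Step 6 — Convert to polar: |I| = 0.01532 A, ∠I = -64.3°.

I = 0.01532∠-64.3° A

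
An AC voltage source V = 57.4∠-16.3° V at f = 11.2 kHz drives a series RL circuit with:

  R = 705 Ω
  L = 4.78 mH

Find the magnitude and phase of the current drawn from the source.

Step 1 — Angular frequency: ω = 2π·f = 2π·1.12e+04 = 7.037e+04 rad/s.
Step 2 — Component impedances:
  R: Z = R = 705 Ω
  L: Z = jωL = j·7.037e+04·0.00478 = 0 + j336.4 Ω
Step 3 — Series combination: Z_total = R + L = 705 + j336.4 Ω = 781.1∠25.5° Ω.
Step 4 — Source phasor: V = 57.4∠-16.3° V = 55.09 - j16.11 V.
Step 5 — Ohm's law: I = V / Z_total = (55.09 - j16.11) / (705 + j336.4) = 0.05477 - j0.04899 A.
Step 6 — Convert to polar: |I| = 0.07348 A, ∠I = -41.8°.

I = 0.07348∠-41.8° A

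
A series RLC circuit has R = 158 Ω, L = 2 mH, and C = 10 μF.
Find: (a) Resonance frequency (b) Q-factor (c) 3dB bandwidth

Step 1 — Resonance: ω₀ = 1/√(LC) = 1/√(0.002·1e-05) = 7071 rad/s.
Step 2 — f₀ = ω₀/(2π) = 1125 Hz.
Step 3 — Series Q: Q = ω₀L/R = 7071·0.002/158 = 0.08951.
Step 4 — Bandwidth: Δω = ω₀/Q = 7.9e+04 rad/s; BW = Δω/(2π) = 1.257e+04 Hz.

(a) f₀ = 1125 Hz  (b) Q = 0.08951  (c) BW = 1.257e+04 Hz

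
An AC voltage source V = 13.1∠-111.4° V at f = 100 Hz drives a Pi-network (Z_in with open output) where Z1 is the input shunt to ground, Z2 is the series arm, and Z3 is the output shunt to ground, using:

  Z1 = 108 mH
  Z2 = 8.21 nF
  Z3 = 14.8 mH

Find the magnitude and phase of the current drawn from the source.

Step 1 — Angular frequency: ω = 2π·f = 2π·100 = 628.3 rad/s.
Step 2 — Component impedances:
  Z1: Z = jωL = j·628.3·0.108 = 0 + j67.86 Ω
  Z2: Z = 1/(jωC) = -j/(ω·C) = 0 - j1.939e+05 Ω
  Z3: Z = jωL = j·628.3·0.0148 = 0 + j9.299 Ω
Step 3 — With open output, the series arm Z2 and the output shunt Z3 appear in series to ground: Z2 + Z3 = 0 - j1.938e+05 Ω.
Step 4 — Parallel with input shunt Z1: Z_in = Z1 || (Z2 + Z3) = 0 + j67.88 Ω = 67.88∠90.0° Ω.
Step 5 — Source phasor: V = 13.1∠-111.4° V = -4.78 - j12.2 V.
Step 6 — Ohm's law: I = V / Z_total = (-4.78 - j12.2) / (0 + j67.88) = -0.1797 + j0.07041 A.
Step 7 — Convert to polar: |I| = 0.193 A, ∠I = 158.6°.

I = 0.193∠158.6° A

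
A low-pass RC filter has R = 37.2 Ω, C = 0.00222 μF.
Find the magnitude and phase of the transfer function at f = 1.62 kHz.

Step 1 — Angular frequency: ω = 2π·1620 = 1.018e+04 rad/s.
Step 2 — Transfer function: H(jω) = 1/(1 + jωRC).
Step 3 — Denominator: 1 + jωRC = 1 + j·1.018e+04·37.2·2.22e-09 = 1 + j0.0008406.
Step 4 — H = 1 - j0.0008406.
Step 5 — Magnitude: |H| = 1 (-0.0 dB); phase: φ = -0.0°.

|H| = 1 (-0.0 dB), φ = -0.0°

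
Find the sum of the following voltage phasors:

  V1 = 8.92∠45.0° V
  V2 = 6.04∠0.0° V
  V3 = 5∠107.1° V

Step 1 — Convert each phasor to rectangular form:
  V1 = 8.92·(cos(45.0°) + j·sin(45.0°)) = 6.307 + j6.307 V
  V2 = 6.04·(cos(0.0°) + j·sin(0.0°)) = 6.04 V
  V3 = 5·(cos(107.1°) + j·sin(107.1°)) = -1.47 + j4.779 V
Step 2 — Sum components: V_total = 10.88 + j11.09 V.
Step 3 — Convert to polar: |V_total| = 15.53 V, ∠V_total = 45.5°.

V_total = 15.53∠45.5° V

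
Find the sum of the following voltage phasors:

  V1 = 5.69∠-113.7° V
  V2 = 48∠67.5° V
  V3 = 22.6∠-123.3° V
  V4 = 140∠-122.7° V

Step 1 — Convert each phasor to rectangular form:
  V1 = 5.69·(cos(-113.7°) + j·sin(-113.7°)) = -2.287 - j5.21 V
  V2 = 48·(cos(67.5°) + j·sin(67.5°)) = 18.37 + j44.35 V
  V3 = 22.6·(cos(-123.3°) + j·sin(-123.3°)) = -12.41 - j18.89 V
  V4 = 140·(cos(-122.7°) + j·sin(-122.7°)) = -75.63 - j117.8 V
Step 2 — Sum components: V_total = -71.96 - j97.56 V.
Step 3 — Convert to polar: |V_total| = 121.2 V, ∠V_total = -126.4°.

V_total = 121.2∠-126.4° V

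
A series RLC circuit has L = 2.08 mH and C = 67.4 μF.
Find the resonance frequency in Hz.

Step 1 — Resonance condition Im(Z)=0 gives ω₀ = 1/√(LC).
Step 2 — ω₀ = 1/√(0.00208·6.74e-05) = 2671 rad/s.
Step 3 — f₀ = ω₀/(2π) = 425.1 Hz.

f₀ = 425.1 Hz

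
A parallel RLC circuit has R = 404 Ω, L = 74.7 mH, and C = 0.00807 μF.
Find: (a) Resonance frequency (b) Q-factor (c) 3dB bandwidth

Step 1 — Resonance: ω₀ = 1/√(LC) = 1/√(0.0747·8.07e-09) = 4.073e+04 rad/s.
Step 2 — f₀ = ω₀/(2π) = 6482 Hz.
Step 3 — Parallel Q: Q = R/(ω₀L) = 404/(4.073e+04·0.0747) = 0.1328.
Step 4 — Bandwidth: Δω = ω₀/Q = 3.067e+05 rad/s; BW = Δω/(2π) = 4.882e+04 Hz.

(a) f₀ = 6482 Hz  (b) Q = 0.1328  (c) BW = 4.882e+04 Hz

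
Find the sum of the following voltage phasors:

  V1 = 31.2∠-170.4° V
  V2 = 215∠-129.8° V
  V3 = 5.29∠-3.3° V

Step 1 — Convert each phasor to rectangular form:
  V1 = 31.2·(cos(-170.4°) + j·sin(-170.4°)) = -30.76 - j5.203 V
  V2 = 215·(cos(-129.8°) + j·sin(-129.8°)) = -137.6 - j165.2 V
  V3 = 5.29·(cos(-3.3°) + j·sin(-3.3°)) = 5.281 - j0.3045 V
Step 2 — Sum components: V_total = -163.1 - j170.7 V.
Step 3 — Convert to polar: |V_total| = 236.1 V, ∠V_total = -133.7°.

V_total = 236.1∠-133.7° V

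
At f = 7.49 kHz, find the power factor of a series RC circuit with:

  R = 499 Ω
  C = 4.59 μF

Step 1 — Angular frequency: ω = 2π·f = 2π·7490 = 4.706e+04 rad/s.
Step 2 — Component impedances:
  R: Z = R = 499 Ω
  C: Z = 1/(jωC) = -j/(ω·C) = 0 - j4.629 Ω
Step 3 — Series combination: Z_total = R + C = 499 - j4.629 Ω = 499∠-0.5° Ω.
Step 4 — Power factor: PF = cos(φ) = Re(Z)/|Z| = 499/499 = 1.
Step 5 — Type: Im(Z) = -4.629 ⇒ leading (phase φ = -0.5°).

PF = 1 (leading, φ = -0.5°)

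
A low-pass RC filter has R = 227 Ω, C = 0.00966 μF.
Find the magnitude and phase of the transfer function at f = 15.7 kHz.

Step 1 — Angular frequency: ω = 2π·1.57e+04 = 9.865e+04 rad/s.
Step 2 — Transfer function: H(jω) = 1/(1 + jωRC).
Step 3 — Denominator: 1 + jωRC = 1 + j·9.865e+04·227·9.66e-09 = 1 + j0.2163.
Step 4 — H = 0.9553 - j0.2066.
Step 5 — Magnitude: |H| = 0.9774 (-0.2 dB); phase: φ = -12.2°.

|H| = 0.9774 (-0.2 dB), φ = -12.2°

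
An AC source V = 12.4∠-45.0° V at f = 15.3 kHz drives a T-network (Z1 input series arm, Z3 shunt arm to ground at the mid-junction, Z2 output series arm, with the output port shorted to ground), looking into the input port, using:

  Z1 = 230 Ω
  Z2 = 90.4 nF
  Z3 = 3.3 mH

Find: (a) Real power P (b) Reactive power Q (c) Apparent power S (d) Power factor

Step 1 — Angular frequency: ω = 2π·f = 2π·1.53e+04 = 9.613e+04 rad/s.
Step 2 — Component impedances:
  Z1: Z = R = 230 Ω
  Z2: Z = 1/(jωC) = -j/(ω·C) = 0 - j115.1 Ω
  Z3: Z = jωL = j·9.613e+04·0.0033 = 0 + j317.2 Ω
Step 3 — With the output port shorted to ground, the output series arm Z2 runs from the junction to ground; the shunt arm Z3 also runs from the junction to ground. They appear in parallel: Z3 || Z2 = 0 - j180.6 Ω.
Step 4 — Series with input arm Z1: Z_in = Z1 + (Z3 || Z2) = 230 - j180.6 Ω = 292.4∠-38.1° Ω.
Step 5 — Source phasor: V = 12.4∠-45.0° V = 8.768 - j8.768 V.
Step 6 — Current: I = V / Z = 0.0421 - j0.005069 A = 0.04241∠-6.9° A.
Step 7 — Complex power: S = V·I* = 0.4136 - j0.3247 VA.
Step 8 — Real power: P = Re(S) = 0.4136 W.
Step 9 — Reactive power: Q = Im(S) = -0.3247 VAR.
Step 10 — Apparent power: |S| = 0.5258 VA.
Step 11 — Power factor: PF = P/|S| = 0.7866 (leading).

(a) P = 0.4136 W  (b) Q = -0.3247 VAR  (c) S = 0.5258 VA  (d) PF = 0.7866 (leading)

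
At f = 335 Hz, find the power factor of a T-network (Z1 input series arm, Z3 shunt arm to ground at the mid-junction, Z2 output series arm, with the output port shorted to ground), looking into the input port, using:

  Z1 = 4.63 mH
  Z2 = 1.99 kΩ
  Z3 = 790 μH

Step 1 — Angular frequency: ω = 2π·f = 2π·335 = 2105 rad/s.
Step 2 — Component impedances:
  Z1: Z = jωL = j·2105·0.00463 = 0 + j9.746 Ω
  Z2: Z = R = 1990 Ω
  Z3: Z = jωL = j·2105·0.00079 = 0 + j1.663 Ω
Step 3 — With the output port shorted to ground, the output series arm Z2 runs from the junction to ground; the shunt arm Z3 also runs from the junction to ground. They appear in parallel: Z3 || Z2 = 0.001389 + j1.663 Ω.
Step 4 — Series with input arm Z1: Z_in = Z1 + (Z3 || Z2) = 0.001389 + j11.41 Ω = 11.41∠90.0° Ω.
Step 5 — Power factor: PF = cos(φ) = Re(Z)/|Z| = 0.0013895/11.408 = 0.0001218.
Step 6 — Type: Im(Z) = 11.41 ⇒ lagging (phase φ = 90.0°).

PF = 0.0001218 (lagging, φ = 90.0°)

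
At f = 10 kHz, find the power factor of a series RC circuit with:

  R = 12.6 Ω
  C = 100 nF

Step 1 — Angular frequency: ω = 2π·f = 2π·1e+04 = 6.283e+04 rad/s.
Step 2 — Component impedances:
  R: Z = R = 12.6 Ω
  C: Z = 1/(jωC) = -j/(ω·C) = 0 - j159.2 Ω
Step 3 — Series combination: Z_total = R + C = 12.6 - j159.2 Ω = 159.7∠-85.5° Ω.
Step 4 — Power factor: PF = cos(φ) = Re(Z)/|Z| = 12.6/159.65 = 0.07892.
Step 5 — Type: Im(Z) = -159.2 ⇒ leading (phase φ = -85.5°).

PF = 0.07892 (leading, φ = -85.5°)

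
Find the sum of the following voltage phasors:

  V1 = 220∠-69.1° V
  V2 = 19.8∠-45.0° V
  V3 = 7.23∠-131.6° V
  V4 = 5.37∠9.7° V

Step 1 — Convert each phasor to rectangular form:
  V1 = 220·(cos(-69.1°) + j·sin(-69.1°)) = 78.48 - j205.5 V
  V2 = 19.8·(cos(-45.0°) + j·sin(-45.0°)) = 14 - j14 V
  V3 = 7.23·(cos(-131.6°) + j·sin(-131.6°)) = -4.8 - j5.407 V
  V4 = 5.37·(cos(9.7°) + j·sin(9.7°)) = 5.293 + j0.9048 V
Step 2 — Sum components: V_total = 92.98 - j224 V.
Step 3 — Convert to polar: |V_total| = 242.6 V, ∠V_total = -67.5°.

V_total = 242.6∠-67.5° V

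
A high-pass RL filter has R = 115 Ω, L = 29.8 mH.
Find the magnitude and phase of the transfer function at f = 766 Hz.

Step 1 — Angular frequency: ω = 2π·766 = 4813 rad/s.
Step 2 — Transfer function: H(jω) = jωL/(R + jωL).
Step 3 — Numerator jωL = j·143.4; denominator R + jωL = 115 + j143.4.
Step 4 — H = 0.6087 + j0.488.
Step 5 — Magnitude: |H| = 0.7802 (-2.2 dB); phase: φ = 38.7°.

|H| = 0.7802 (-2.2 dB), φ = 38.7°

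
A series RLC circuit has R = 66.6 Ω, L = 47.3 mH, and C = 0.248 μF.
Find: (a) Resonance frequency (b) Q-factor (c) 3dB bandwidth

Step 1 — Resonance: ω₀ = 1/√(LC) = 1/√(0.0473·2.48e-07) = 9233 rad/s.
Step 2 — f₀ = ω₀/(2π) = 1469 Hz.
Step 3 — Series Q: Q = ω₀L/R = 9233·0.0473/66.6 = 6.557.
Step 4 — Bandwidth: Δω = ω₀/Q = 1408 rad/s; BW = Δω/(2π) = 224.1 Hz.

(a) f₀ = 1469 Hz  (b) Q = 6.557  (c) BW = 224.1 Hz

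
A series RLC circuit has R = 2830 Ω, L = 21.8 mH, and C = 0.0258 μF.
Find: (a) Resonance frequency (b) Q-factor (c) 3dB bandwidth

Step 1 — Resonance: ω₀ = 1/√(LC) = 1/√(0.0218·2.58e-08) = 4.217e+04 rad/s.
Step 2 — f₀ = ω₀/(2π) = 6711 Hz.
Step 3 — Series Q: Q = ω₀L/R = 4.217e+04·0.0218/2830 = 0.3248.
Step 4 — Bandwidth: Δω = ω₀/Q = 1.298e+05 rad/s; BW = Δω/(2π) = 2.066e+04 Hz.

(a) f₀ = 6711 Hz  (b) Q = 0.3248  (c) BW = 2.066e+04 Hz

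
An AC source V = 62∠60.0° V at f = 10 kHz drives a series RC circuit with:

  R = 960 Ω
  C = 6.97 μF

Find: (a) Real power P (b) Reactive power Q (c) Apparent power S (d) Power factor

Step 1 — Angular frequency: ω = 2π·f = 2π·1e+04 = 6.283e+04 rad/s.
Step 2 — Component impedances:
  R: Z = R = 960 Ω
  C: Z = 1/(jωC) = -j/(ω·C) = 0 - j2.283 Ω
Step 3 — Series combination: Z_total = R + C = 960 - j2.283 Ω = 960∠-0.1° Ω.
Step 4 — Source phasor: V = 62∠60.0° V = 31 + j53.69 V.
Step 5 — Current: I = V / Z = 0.03216 + j0.05601 A = 0.06458∠60.1° A.
Step 6 — Complex power: S = V·I* = 4.004 - j0.009524 VA.
Step 7 — Real power: P = Re(S) = 4.004 W.
Step 8 — Reactive power: Q = Im(S) = -0.009524 VAR.
Step 9 — Apparent power: |S| = 4.004 VA.
Step 10 — Power factor: PF = P/|S| = 1 (leading).

(a) P = 4.004 W  (b) Q = -0.009524 VAR  (c) S = 4.004 VA  (d) PF = 1 (leading)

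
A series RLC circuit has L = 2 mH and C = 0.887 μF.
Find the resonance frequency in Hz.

Step 1 — Resonance condition Im(Z)=0 gives ω₀ = 1/√(LC).
Step 2 — ω₀ = 1/√(0.002·8.87e-07) = 2.374e+04 rad/s.
Step 3 — f₀ = ω₀/(2π) = 3779 Hz.

f₀ = 3779 Hz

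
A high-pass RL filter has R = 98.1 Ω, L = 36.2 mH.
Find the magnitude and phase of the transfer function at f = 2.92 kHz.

Step 1 — Angular frequency: ω = 2π·2920 = 1.835e+04 rad/s.
Step 2 — Transfer function: H(jω) = jωL/(R + jωL).
Step 3 — Numerator jωL = j·664.2; denominator R + jωL = 98.1 + j664.2.
Step 4 — H = 0.9786 + j0.1446.
Step 5 — Magnitude: |H| = 0.9893 (-0.1 dB); phase: φ = 8.4°.

|H| = 0.9893 (-0.1 dB), φ = 8.4°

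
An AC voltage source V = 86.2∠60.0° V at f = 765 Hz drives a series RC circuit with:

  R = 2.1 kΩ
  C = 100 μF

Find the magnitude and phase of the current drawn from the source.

Step 1 — Angular frequency: ω = 2π·f = 2π·765 = 4807 rad/s.
Step 2 — Component impedances:
  R: Z = R = 2100 Ω
  C: Z = 1/(jωC) = -j/(ω·C) = 0 - j2.08 Ω
Step 3 — Series combination: Z_total = R + C = 2100 - j2.08 Ω = 2100∠-0.1° Ω.
Step 4 — Source phasor: V = 86.2∠60.0° V = 43.1 + j74.65 V.
Step 5 — Ohm's law: I = V / Z_total = (43.1 + j74.65) / (2100 - j2.08) = 0.02049 + j0.03557 A.
Step 6 — Convert to polar: |I| = 0.04105 A, ∠I = 60.1°.

I = 0.04105∠60.1° A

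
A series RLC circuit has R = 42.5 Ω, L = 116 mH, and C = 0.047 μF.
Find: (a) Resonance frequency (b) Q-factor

Step 1 — Resonance condition Im(Z)=0 gives ω₀ = 1/√(LC).
Step 2 — ω₀ = 1/√(0.116·4.7e-08) = 1.354e+04 rad/s.
Step 3 — f₀ = ω₀/(2π) = 2155 Hz.
Step 4 — Series Q: Q = ω₀L/R = 1.354e+04·0.116/42.5 = 36.97.

(a) f₀ = 2155 Hz  (b) Q = 36.97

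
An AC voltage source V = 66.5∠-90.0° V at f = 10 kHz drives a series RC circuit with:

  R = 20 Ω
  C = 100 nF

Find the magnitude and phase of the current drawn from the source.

Step 1 — Angular frequency: ω = 2π·f = 2π·1e+04 = 6.283e+04 rad/s.
Step 2 — Component impedances:
  R: Z = R = 20 Ω
  C: Z = 1/(jωC) = -j/(ω·C) = 0 - j159.2 Ω
Step 3 — Series combination: Z_total = R + C = 20 - j159.2 Ω = 160.4∠-82.8° Ω.
Step 4 — Source phasor: V = 66.5∠-90.0° V = 0 - j66.5 V.
Step 5 — Ohm's law: I = V / Z_total = (0 - j66.5) / (20 - j159.2) = 0.4113 - j0.05169 A.
Step 6 — Convert to polar: |I| = 0.4146 A, ∠I = -7.2°.

I = 0.4146∠-7.2° A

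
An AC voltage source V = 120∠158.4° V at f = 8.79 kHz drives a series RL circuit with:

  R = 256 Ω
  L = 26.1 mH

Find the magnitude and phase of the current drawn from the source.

Step 1 — Angular frequency: ω = 2π·f = 2π·8790 = 5.523e+04 rad/s.
Step 2 — Component impedances:
  R: Z = R = 256 Ω
  L: Z = jωL = j·5.523e+04·0.0261 = 0 + j1441 Ω
Step 3 — Series combination: Z_total = R + L = 256 + j1441 Ω = 1464∠79.9° Ω.
Step 4 — Source phasor: V = 120∠158.4° V = -111.6 + j44.17 V.
Step 5 — Ohm's law: I = V / Z_total = (-111.6 + j44.17) / (256 + j1441) = 0.01638 + j0.08031 A.
Step 6 — Convert to polar: |I| = 0.08197 A, ∠I = 78.5°.

I = 0.08197∠78.5° A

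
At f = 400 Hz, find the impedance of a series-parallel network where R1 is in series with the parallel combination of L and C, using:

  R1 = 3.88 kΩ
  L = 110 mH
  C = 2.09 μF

Step 1 — Angular frequency: ω = 2π·f = 2π·400 = 2513 rad/s.
Step 2 — Component impedances:
  R1: Z = R = 3880 Ω
  L: Z = jωL = j·2513·0.11 = 0 + j276.5 Ω
  C: Z = 1/(jωC) = -j/(ω·C) = 0 - j190.4 Ω
Step 3 — Parallel branch: L || C = 1/(1/L + 1/C) = 0 - j611.4 Ω.
Step 4 — Series with R1: Z_total = R1 + (L || C) = 3880 - j611.4 Ω = 3928∠-9.0° Ω.

Z = 3880 - j611.4 Ω = 3928∠-9.0° Ω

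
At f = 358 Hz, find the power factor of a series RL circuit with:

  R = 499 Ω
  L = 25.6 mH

Step 1 — Angular frequency: ω = 2π·f = 2π·358 = 2249 rad/s.
Step 2 — Component impedances:
  R: Z = R = 499 Ω
  L: Z = jωL = j·2249·0.0256 = 0 + j57.58 Ω
Step 3 — Series combination: Z_total = R + L = 499 + j57.58 Ω = 502.3∠6.6° Ω.
Step 4 — Power factor: PF = cos(φ) = Re(Z)/|Z| = 499/502.3 = 0.9934.
Step 5 — Type: Im(Z) = 57.58 ⇒ lagging (phase φ = 6.6°).

PF = 0.9934 (lagging, φ = 6.6°)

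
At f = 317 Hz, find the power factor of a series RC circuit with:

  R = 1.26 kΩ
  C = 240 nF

Step 1 — Angular frequency: ω = 2π·f = 2π·317 = 1992 rad/s.
Step 2 — Component impedances:
  R: Z = R = 1260 Ω
  C: Z = 1/(jωC) = -j/(ω·C) = 0 - j2092 Ω
Step 3 — Series combination: Z_total = R + C = 1260 - j2092 Ω = 2442∠-58.9° Ω.
Step 4 — Power factor: PF = cos(φ) = Re(Z)/|Z| = 1260/2442 = 0.516.
Step 5 — Type: Im(Z) = -2092 ⇒ leading (phase φ = -58.9°).

PF = 0.516 (leading, φ = -58.9°)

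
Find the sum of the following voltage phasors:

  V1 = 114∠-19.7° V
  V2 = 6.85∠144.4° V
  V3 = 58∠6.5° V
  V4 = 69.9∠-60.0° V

Step 1 — Convert each phasor to rectangular form:
  V1 = 114·(cos(-19.7°) + j·sin(-19.7°)) = 107.3 - j38.43 V
  V2 = 6.85·(cos(144.4°) + j·sin(144.4°)) = -5.57 + j3.988 V
  V3 = 58·(cos(6.5°) + j·sin(6.5°)) = 57.63 + j6.566 V
  V4 = 69.9·(cos(-60.0°) + j·sin(-60.0°)) = 34.95 - j60.54 V
Step 2 — Sum components: V_total = 194.3 - j88.41 V.
Step 3 — Convert to polar: |V_total| = 213.5 V, ∠V_total = -24.5°.

V_total = 213.5∠-24.5° V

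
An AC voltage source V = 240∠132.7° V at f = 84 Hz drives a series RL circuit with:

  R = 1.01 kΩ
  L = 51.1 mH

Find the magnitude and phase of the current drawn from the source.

Step 1 — Angular frequency: ω = 2π·f = 2π·84 = 527.8 rad/s.
Step 2 — Component impedances:
  R: Z = R = 1010 Ω
  L: Z = jωL = j·527.8·0.0511 = 0 + j26.97 Ω
Step 3 — Series combination: Z_total = R + L = 1010 + j26.97 Ω = 1010∠1.5° Ω.
Step 4 — Source phasor: V = 240∠132.7° V = -162.8 + j176.4 V.
Step 5 — Ohm's law: I = V / Z_total = (-162.8 + j176.4) / (1010 + j26.97) = -0.1564 + j0.1788 A.
Step 6 — Convert to polar: |I| = 0.2375 A, ∠I = 131.2°.

I = 0.2375∠131.2° A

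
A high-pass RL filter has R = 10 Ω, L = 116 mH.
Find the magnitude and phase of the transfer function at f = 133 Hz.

Step 1 — Angular frequency: ω = 2π·133 = 835.7 rad/s.
Step 2 — Transfer function: H(jω) = jωL/(R + jωL).
Step 3 — Numerator jωL = j·96.94; denominator R + jωL = 10 + j96.94.
Step 4 — H = 0.9895 + j0.1021.
Step 5 — Magnitude: |H| = 0.9947 (-0.0 dB); phase: φ = 5.9°.

|H| = 0.9947 (-0.0 dB), φ = 5.9°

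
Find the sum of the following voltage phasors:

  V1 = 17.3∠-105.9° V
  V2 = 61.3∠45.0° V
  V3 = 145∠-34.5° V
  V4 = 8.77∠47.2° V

Step 1 — Convert each phasor to rectangular form:
  V1 = 17.3·(cos(-105.9°) + j·sin(-105.9°)) = -4.739 - j16.64 V
  V2 = 61.3·(cos(45.0°) + j·sin(45.0°)) = 43.35 + j43.35 V
  V3 = 145·(cos(-34.5°) + j·sin(-34.5°)) = 119.5 - j82.13 V
  V4 = 8.77·(cos(47.2°) + j·sin(47.2°)) = 5.959 + j6.435 V
Step 2 — Sum components: V_total = 164.1 - j48.99 V.
Step 3 — Convert to polar: |V_total| = 171.2 V, ∠V_total = -16.6°.

V_total = 171.2∠-16.6° V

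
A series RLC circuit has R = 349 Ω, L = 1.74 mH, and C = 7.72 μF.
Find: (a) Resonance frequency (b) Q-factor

Step 1 — Resonance condition Im(Z)=0 gives ω₀ = 1/√(LC).
Step 2 — ω₀ = 1/√(0.00174·7.72e-06) = 8628 rad/s.
Step 3 — f₀ = ω₀/(2π) = 1373 Hz.
Step 4 — Series Q: Q = ω₀L/R = 8628·0.00174/349 = 0.04302.

(a) f₀ = 1373 Hz  (b) Q = 0.04302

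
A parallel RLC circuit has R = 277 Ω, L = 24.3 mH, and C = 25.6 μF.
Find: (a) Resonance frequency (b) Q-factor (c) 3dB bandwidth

Step 1 — Resonance: ω₀ = 1/√(LC) = 1/√(0.0243·2.56e-05) = 1268 rad/s.
Step 2 — f₀ = ω₀/(2π) = 201.8 Hz.
Step 3 — Parallel Q: Q = R/(ω₀L) = 277/(1268·0.0243) = 8.991.
Step 4 — Bandwidth: Δω = ω₀/Q = 141 rad/s; BW = Δω/(2π) = 22.44 Hz.

(a) f₀ = 201.8 Hz  (b) Q = 8.991  (c) BW = 22.44 Hz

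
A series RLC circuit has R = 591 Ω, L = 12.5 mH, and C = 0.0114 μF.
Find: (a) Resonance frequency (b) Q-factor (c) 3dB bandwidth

Step 1 — Resonance: ω₀ = 1/√(LC) = 1/√(0.0125·1.14e-08) = 8.377e+04 rad/s.
Step 2 — f₀ = ω₀/(2π) = 1.333e+04 Hz.
Step 3 — Series Q: Q = ω₀L/R = 8.377e+04·0.0125/591 = 1.772.
Step 4 — Bandwidth: Δω = ω₀/Q = 4.728e+04 rad/s; BW = Δω/(2π) = 7525 Hz.

(a) f₀ = 1.333e+04 Hz  (b) Q = 1.772  (c) BW = 7525 Hz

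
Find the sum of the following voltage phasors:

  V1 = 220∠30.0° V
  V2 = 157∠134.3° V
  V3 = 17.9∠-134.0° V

Step 1 — Convert each phasor to rectangular form:
  V1 = 220·(cos(30.0°) + j·sin(30.0°)) = 190.5 + j110 V
  V2 = 157·(cos(134.3°) + j·sin(134.3°)) = -109.7 + j112.4 V
  V3 = 17.9·(cos(-134.0°) + j·sin(-134.0°)) = -12.43 - j12.88 V
Step 2 — Sum components: V_total = 68.44 + j209.5 V.
Step 3 — Convert to polar: |V_total| = 220.4 V, ∠V_total = 71.9°.

V_total = 220.4∠71.9° V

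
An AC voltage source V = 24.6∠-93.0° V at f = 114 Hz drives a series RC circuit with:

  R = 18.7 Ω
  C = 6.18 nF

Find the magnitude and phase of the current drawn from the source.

Step 1 — Angular frequency: ω = 2π·f = 2π·114 = 716.3 rad/s.
Step 2 — Component impedances:
  R: Z = R = 18.7 Ω
  C: Z = 1/(jωC) = -j/(ω·C) = 0 - j2.259e+05 Ω
Step 3 — Series combination: Z_total = R + C = 18.7 - j2.259e+05 Ω = 2.259e+05∠-90.0° Ω.
Step 4 — Source phasor: V = 24.6∠-93.0° V = -1.287 - j24.57 V.
Step 5 — Ohm's law: I = V / Z_total = (-1.287 - j24.57) / (18.7 - j2.259e+05) = 0.0001087 - j5.708e-06 A.
Step 6 — Convert to polar: |I| = 0.0001089 A, ∠I = -3.0°.

I = 0.0001089∠-3.0° A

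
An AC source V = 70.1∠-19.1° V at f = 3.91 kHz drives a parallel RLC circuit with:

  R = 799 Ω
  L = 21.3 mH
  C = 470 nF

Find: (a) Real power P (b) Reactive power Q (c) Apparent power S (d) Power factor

Step 1 — Angular frequency: ω = 2π·f = 2π·3910 = 2.457e+04 rad/s.
Step 2 — Component impedances:
  R: Z = R = 799 Ω
  L: Z = jωL = j·2.457e+04·0.0213 = 0 + j523.3 Ω
  C: Z = 1/(jωC) = -j/(ω·C) = 0 - j86.61 Ω
Step 3 — Parallel combination: 1/Z_total = 1/R + 1/L + 1/C; Z_total = 13.26 - j102.1 Ω = 102.9∠-82.6° Ω.
Step 4 — Source phasor: V = 70.1∠-19.1° V = 66.24 - j22.94 V.
Step 5 — Current: I = V / Z = 0.3039 + j0.6096 A = 0.6811∠63.5° A.
Step 6 — Complex power: S = V·I* = 6.15 - j47.35 VA.
Step 7 — Real power: P = Re(S) = 6.15 W.
Step 8 — Reactive power: Q = Im(S) = -47.35 VAR.
Step 9 — Apparent power: |S| = 47.75 VA.
Step 10 — Power factor: PF = P/|S| = 0.1288 (leading).

(a) P = 6.15 W  (b) Q = -47.35 VAR  (c) S = 47.75 VA  (d) PF = 0.1288 (leading)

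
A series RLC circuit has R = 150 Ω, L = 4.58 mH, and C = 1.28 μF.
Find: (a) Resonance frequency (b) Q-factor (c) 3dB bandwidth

Step 1 — Resonance: ω₀ = 1/√(LC) = 1/√(0.00458·1.28e-06) = 1.306e+04 rad/s.
Step 2 — f₀ = ω₀/(2π) = 2079 Hz.
Step 3 — Series Q: Q = ω₀L/R = 1.306e+04·0.00458/150 = 0.3988.
Step 4 — Bandwidth: Δω = ω₀/Q = 3.275e+04 rad/s; BW = Δω/(2π) = 5212 Hz.

(a) f₀ = 2079 Hz  (b) Q = 0.3988  (c) BW = 5212 Hz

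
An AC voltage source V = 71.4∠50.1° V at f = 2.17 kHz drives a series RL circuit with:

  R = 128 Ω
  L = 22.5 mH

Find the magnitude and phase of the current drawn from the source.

Step 1 — Angular frequency: ω = 2π·f = 2π·2170 = 1.363e+04 rad/s.
Step 2 — Component impedances:
  R: Z = R = 128 Ω
  L: Z = jωL = j·1.363e+04·0.0225 = 0 + j306.8 Ω
Step 3 — Series combination: Z_total = R + L = 128 + j306.8 Ω = 332.4∠67.4° Ω.
Step 4 — Source phasor: V = 71.4∠50.1° V = 45.8 + j54.78 V.
Step 5 — Ohm's law: I = V / Z_total = (45.8 + j54.78) / (128 + j306.8) = 0.2051 - j0.0637 A.
Step 6 — Convert to polar: |I| = 0.2148 A, ∠I = -17.3°.

I = 0.2148∠-17.3° A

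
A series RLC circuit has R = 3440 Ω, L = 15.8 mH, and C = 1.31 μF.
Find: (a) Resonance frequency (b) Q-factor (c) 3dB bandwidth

Step 1 — Resonance: ω₀ = 1/√(LC) = 1/√(0.0158·1.31e-06) = 6951 rad/s.
Step 2 — f₀ = ω₀/(2π) = 1106 Hz.
Step 3 — Series Q: Q = ω₀L/R = 6951·0.0158/3440 = 0.03193.
Step 4 — Bandwidth: Δω = ω₀/Q = 2.177e+05 rad/s; BW = Δω/(2π) = 3.465e+04 Hz.

(a) f₀ = 1106 Hz  (b) Q = 0.03193  (c) BW = 3.465e+04 Hz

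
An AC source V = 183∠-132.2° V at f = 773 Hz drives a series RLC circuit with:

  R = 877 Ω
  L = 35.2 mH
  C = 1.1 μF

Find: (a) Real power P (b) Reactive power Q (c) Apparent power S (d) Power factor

Step 1 — Angular frequency: ω = 2π·f = 2π·773 = 4857 rad/s.
Step 2 — Component impedances:
  R: Z = R = 877 Ω
  L: Z = jωL = j·4857·0.0352 = 0 + j171 Ω
  C: Z = 1/(jωC) = -j/(ω·C) = 0 - j187.2 Ω
Step 3 — Series combination: Z_total = R + L + C = 877 - j16.21 Ω = 877.1∠-1.1° Ω.
Step 4 — Source phasor: V = 183∠-132.2° V = -122.9 - j135.6 V.
Step 5 — Current: I = V / Z = -0.1373 - j0.1571 A = 0.2086∠-131.1° A.
Step 6 — Complex power: S = V·I* = 38.17 - j0.7057 VA.
Step 7 — Real power: P = Re(S) = 38.17 W.
Step 8 — Reactive power: Q = Im(S) = -0.7057 VAR.
Step 9 — Apparent power: |S| = 38.18 VA.
Step 10 — Power factor: PF = P/|S| = 0.9998 (leading).

(a) P = 38.17 W  (b) Q = -0.7057 VAR  (c) S = 38.18 VA  (d) PF = 0.9998 (leading)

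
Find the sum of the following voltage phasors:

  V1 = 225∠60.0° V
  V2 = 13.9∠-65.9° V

Step 1 — Convert each phasor to rectangular form:
  V1 = 225·(cos(60.0°) + j·sin(60.0°)) = 112.5 + j194.9 V
  V2 = 13.9·(cos(-65.9°) + j·sin(-65.9°)) = 5.676 - j12.69 V
Step 2 — Sum components: V_total = 118.2 + j182.2 V.
Step 3 — Convert to polar: |V_total| = 217.1 V, ∠V_total = 57.0°.

V_total = 217.1∠57.0° V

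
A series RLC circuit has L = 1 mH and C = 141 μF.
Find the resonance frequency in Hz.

Step 1 — Resonance condition Im(Z)=0 gives ω₀ = 1/√(LC).
Step 2 — ω₀ = 1/√(0.001·0.000141) = 2663 rad/s.
Step 3 — f₀ = ω₀/(2π) = 423.8 Hz.

f₀ = 423.8 Hz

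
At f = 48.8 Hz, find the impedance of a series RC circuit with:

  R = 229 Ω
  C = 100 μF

Step 1 — Angular frequency: ω = 2π·f = 2π·48.8 = 306.6 rad/s.
Step 2 — Component impedances:
  R: Z = R = 229 Ω
  C: Z = 1/(jωC) = -j/(ω·C) = 0 - j32.61 Ω
Step 3 — Series combination: Z_total = R + C = 229 - j32.61 Ω = 231.3∠-8.1° Ω.

Z = 229 - j32.61 Ω = 231.3∠-8.1° Ω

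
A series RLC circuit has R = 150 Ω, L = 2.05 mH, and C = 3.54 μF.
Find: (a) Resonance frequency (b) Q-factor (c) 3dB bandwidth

Step 1 — Resonance condition Im(Z)=0 gives ω₀ = 1/√(LC).
Step 2 — ω₀ = 1/√(0.00205·3.54e-06) = 1.174e+04 rad/s.
Step 3 — f₀ = ω₀/(2π) = 1868 Hz.
Step 4 — Series Q: Q = ω₀L/R = 1.174e+04·0.00205/150 = 0.1604.
Step 5 — 3dB bandwidth: Δω = ω₀/Q = 7.317e+04 rad/s; BW = Δω/(2π) = 1.165e+04 Hz.

(a) f₀ = 1868 Hz  (b) Q = 0.1604  (c) BW = 1.165e+04 Hz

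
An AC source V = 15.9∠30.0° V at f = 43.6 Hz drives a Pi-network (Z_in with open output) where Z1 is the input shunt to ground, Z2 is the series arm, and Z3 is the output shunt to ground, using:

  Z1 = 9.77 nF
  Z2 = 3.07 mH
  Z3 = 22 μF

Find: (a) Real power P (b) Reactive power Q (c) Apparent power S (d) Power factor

Step 1 — Angular frequency: ω = 2π·f = 2π·43.6 = 273.9 rad/s.
Step 2 — Component impedances:
  Z1: Z = 1/(jωC) = -j/(ω·C) = 0 - j3.736e+05 Ω
  Z2: Z = jωL = j·273.9·0.00307 = 0 + j0.841 Ω
  Z3: Z = 1/(jωC) = -j/(ω·C) = 0 - j165.9 Ω
Step 3 — With open output, the series arm Z2 and the output shunt Z3 appear in series to ground: Z2 + Z3 = 0 - j165.1 Ω.
Step 4 — Parallel with input shunt Z1: Z_in = Z1 || (Z2 + Z3) = 0 - j165 Ω = 165∠-90.0° Ω.
Step 5 — Source phasor: V = 15.9∠30.0° V = 13.77 + j7.95 V.
Step 6 — Current: I = V / Z = -0.04818 + j0.08345 A = 0.09636∠120.0° A.
Step 7 — Complex power: S = V·I* = 0 - j1.532 VA.
Step 8 — Real power: P = Re(S) = 0 W.
Step 9 — Reactive power: Q = Im(S) = -1.532 VAR.
Step 10 — Apparent power: |S| = 1.532 VA.
Step 11 — Power factor: PF = P/|S| = 0 (leading).

(a) P = 0 W  (b) Q = -1.532 VAR  (c) S = 1.532 VA  (d) PF = 0 (leading)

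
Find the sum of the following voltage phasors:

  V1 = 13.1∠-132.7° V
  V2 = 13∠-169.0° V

Step 1 — Convert each phasor to rectangular form:
  V1 = 13.1·(cos(-132.7°) + j·sin(-132.7°)) = -8.884 - j9.627 V
  V2 = 13·(cos(-169.0°) + j·sin(-169.0°)) = -12.76 - j2.481 V
Step 2 — Sum components: V_total = -21.65 - j12.11 V.
Step 3 — Convert to polar: |V_total| = 24.8 V, ∠V_total = -150.8°.

V_total = 24.8∠-150.8° V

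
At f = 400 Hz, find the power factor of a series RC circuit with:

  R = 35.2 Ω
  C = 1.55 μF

Step 1 — Angular frequency: ω = 2π·f = 2π·400 = 2513 rad/s.
Step 2 — Component impedances:
  R: Z = R = 35.2 Ω
  C: Z = 1/(jωC) = -j/(ω·C) = 0 - j256.7 Ω
Step 3 — Series combination: Z_total = R + C = 35.2 - j256.7 Ω = 259.1∠-82.2° Ω.
Step 4 — Power factor: PF = cos(φ) = Re(Z)/|Z| = 35.2/259.1 = 0.1359.
Step 5 — Type: Im(Z) = -256.7 ⇒ leading (phase φ = -82.2°).

PF = 0.1359 (leading, φ = -82.2°)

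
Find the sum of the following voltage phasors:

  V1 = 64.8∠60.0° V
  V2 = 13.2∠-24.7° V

Step 1 — Convert each phasor to rectangular form:
  V1 = 64.8·(cos(60.0°) + j·sin(60.0°)) = 32.4 + j56.12 V
  V2 = 13.2·(cos(-24.7°) + j·sin(-24.7°)) = 11.99 - j5.516 V
Step 2 — Sum components: V_total = 44.39 + j50.6 V.
Step 3 — Convert to polar: |V_total| = 67.31 V, ∠V_total = 48.7°.

V_total = 67.31∠48.7° V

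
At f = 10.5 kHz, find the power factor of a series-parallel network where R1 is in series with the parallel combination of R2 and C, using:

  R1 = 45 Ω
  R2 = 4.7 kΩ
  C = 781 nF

Step 1 — Angular frequency: ω = 2π·f = 2π·1.05e+04 = 6.597e+04 rad/s.
Step 2 — Component impedances:
  R1: Z = R = 45 Ω
  R2: Z = R = 4700 Ω
  C: Z = 1/(jωC) = -j/(ω·C) = 0 - j19.41 Ω
Step 3 — Parallel branch: R2 || C = 1/(1/R2 + 1/C) = 0.08014 - j19.41 Ω.
Step 4 — Series with R1: Z_total = R1 + (R2 || C) = 45.08 - j19.41 Ω = 49.08∠-23.3° Ω.
Step 5 — Power factor: PF = cos(φ) = Re(Z)/|Z| = 45.08/49.08 = 0.9185.
Step 6 — Type: Im(Z) = -19.41 ⇒ leading (phase φ = -23.3°).

PF = 0.9185 (leading, φ = -23.3°)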